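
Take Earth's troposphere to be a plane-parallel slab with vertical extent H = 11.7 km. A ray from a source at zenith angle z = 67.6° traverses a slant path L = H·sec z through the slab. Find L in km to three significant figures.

sec z = 1/cos 67.6° = 2.6242.
L = 11.7 × 2.6242 = 30.703 km.

30.7 km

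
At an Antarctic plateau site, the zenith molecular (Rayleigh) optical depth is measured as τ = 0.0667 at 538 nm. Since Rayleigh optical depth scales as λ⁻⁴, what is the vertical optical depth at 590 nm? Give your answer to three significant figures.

0.0461

τ(590 nm) = τ(538 nm) × (538/590)⁴ = 0.0667 × (0.9119)⁴ = 0.0667 × 0.6914 = 0.0461.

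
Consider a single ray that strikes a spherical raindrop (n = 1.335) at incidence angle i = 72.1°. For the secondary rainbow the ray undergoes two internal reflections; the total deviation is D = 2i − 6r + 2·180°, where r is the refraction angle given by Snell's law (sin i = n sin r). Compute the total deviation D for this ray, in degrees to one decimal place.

sin r = sin 72.1° / 1.335 = 0.9516/1.335 = 0.7128; r = 45.46°.
D = 2·72.1° − 6·45.46° + 2·180° = 144.20° − 272.78° + 360° = 231.42°.

231.4°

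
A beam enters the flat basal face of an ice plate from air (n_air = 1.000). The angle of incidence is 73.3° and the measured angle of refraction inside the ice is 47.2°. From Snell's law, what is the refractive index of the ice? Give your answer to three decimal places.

n = sin θ_i / sin θ_r = sin 73.3° / sin 47.2° = 0.9578 / 0.7337 = 1.3054.

1.305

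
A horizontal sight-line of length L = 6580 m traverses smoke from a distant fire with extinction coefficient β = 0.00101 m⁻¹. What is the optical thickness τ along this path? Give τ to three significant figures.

τ = β·L = 0.00101 × 6580 = 6.6458.

6.65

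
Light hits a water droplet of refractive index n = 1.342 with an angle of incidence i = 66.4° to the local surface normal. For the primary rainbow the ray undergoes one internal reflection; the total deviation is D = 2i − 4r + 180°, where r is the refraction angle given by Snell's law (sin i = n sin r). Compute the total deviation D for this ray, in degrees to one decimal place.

sin r = sin 66.4° / 1.342 = 0.9164/1.342 = 0.6828; r = 43.07°.
D = 2·66.4° − 4·43.07° + 180° = 132.80° − 172.26° + 180° = 140.54°.

140.5°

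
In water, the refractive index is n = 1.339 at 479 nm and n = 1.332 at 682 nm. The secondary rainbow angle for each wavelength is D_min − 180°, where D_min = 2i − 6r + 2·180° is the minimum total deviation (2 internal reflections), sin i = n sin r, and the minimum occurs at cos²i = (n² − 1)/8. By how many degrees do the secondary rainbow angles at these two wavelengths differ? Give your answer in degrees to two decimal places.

1.82°

At 479 nm (n = 1.339): cos²i = 0.09912 → i = 71.650°, r = 45.141°, D_min = 232.451°, rainbow angle = 52.451°.
At 682 nm (n = 1.332): cos²i = 0.09678 → i = 71.875°, r = 45.520°, D_min = 230.628°, rainbow angle = 50.628°.
Angular width = |52.451° − 50.628°| = 1.823°.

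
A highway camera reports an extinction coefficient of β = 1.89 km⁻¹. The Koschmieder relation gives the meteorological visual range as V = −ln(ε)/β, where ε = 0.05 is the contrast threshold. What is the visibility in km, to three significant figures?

1.59 km

V = −ln(0.05) / 1.89 = 2.996 / 1.89 = 1.5850 km.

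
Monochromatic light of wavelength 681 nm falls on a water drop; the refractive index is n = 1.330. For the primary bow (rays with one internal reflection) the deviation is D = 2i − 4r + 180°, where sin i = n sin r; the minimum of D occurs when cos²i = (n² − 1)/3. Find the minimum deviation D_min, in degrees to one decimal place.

cos²i = (1.76890 − 1)/3 = 0.25630; i = arccos(0.50626) = 59.585°.
sin r = sin 59.585°/1.330 = 0.64841; r = 40.422°.
D_min = 2·59.585° − 4·40.422° + 180° = 137.484°.

137.5°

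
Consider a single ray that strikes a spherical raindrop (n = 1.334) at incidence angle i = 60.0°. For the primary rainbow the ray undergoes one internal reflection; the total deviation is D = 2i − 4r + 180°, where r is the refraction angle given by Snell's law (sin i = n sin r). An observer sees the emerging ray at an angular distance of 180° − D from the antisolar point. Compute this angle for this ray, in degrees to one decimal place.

41.9°

sin r = sin 60.0° / 1.334 = 0.8660/1.334 = 0.6492; r = 40.48°.
D = 2·60.0° − 4·40.48° + 180° = 120.00° − 161.92° + 180° = 138.08°.
Angle from antisolar point = 180° − D = 41.92°.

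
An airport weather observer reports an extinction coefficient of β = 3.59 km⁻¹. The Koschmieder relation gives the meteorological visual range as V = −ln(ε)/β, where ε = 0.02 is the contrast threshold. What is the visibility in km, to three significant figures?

V = −ln(0.02) / 3.59 = 3.912 / 3.59 = 1.0897 km.

1.09 km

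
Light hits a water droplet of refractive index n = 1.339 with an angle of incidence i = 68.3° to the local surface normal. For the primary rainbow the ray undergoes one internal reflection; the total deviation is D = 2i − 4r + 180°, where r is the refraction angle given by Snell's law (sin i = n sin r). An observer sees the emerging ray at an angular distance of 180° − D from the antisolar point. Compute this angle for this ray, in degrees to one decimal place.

sin r = sin 68.3° / 1.339 = 0.9291/1.339 = 0.6939; r = 43.94°.
D = 2·68.3° − 4·43.94° + 180° = 136.60° − 175.76° + 180° = 140.84°.
Angle from antisolar point = 180° − D = 39.16°.

39.2°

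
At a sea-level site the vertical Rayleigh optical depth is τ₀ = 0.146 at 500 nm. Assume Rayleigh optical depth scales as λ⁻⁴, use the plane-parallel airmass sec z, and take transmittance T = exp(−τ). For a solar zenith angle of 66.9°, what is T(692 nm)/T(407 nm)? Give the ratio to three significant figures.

Airmass: sec 66.9° = 2.5488.
τ(692 nm) = 0.146 × (500/692)⁴ × 2.5488 = 0.146 × 0.2726 × 2.5488 = 0.1014.
τ(407 nm) = 0.146 × (500/407)⁴ × 2.5488 = 0.146 × 2.2777 × 2.5488 = 0.8476.
T(692)/T(407) = exp(τ_B − τ_A) = exp(0.7462) = 2.1089.

2.11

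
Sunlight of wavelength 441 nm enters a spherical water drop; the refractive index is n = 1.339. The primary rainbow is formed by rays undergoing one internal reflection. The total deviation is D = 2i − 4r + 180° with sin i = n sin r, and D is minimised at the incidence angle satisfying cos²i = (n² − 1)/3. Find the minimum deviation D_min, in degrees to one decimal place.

138.8°

cos²i = (1.79292 − 1)/3 = 0.26431; i = arccos(0.51411) = 59.062°.
sin r = sin 59.062°/1.339 = 0.64057; r = 39.834°.
D_min = 2·59.062° − 4·39.834° + 180° = 138.786°.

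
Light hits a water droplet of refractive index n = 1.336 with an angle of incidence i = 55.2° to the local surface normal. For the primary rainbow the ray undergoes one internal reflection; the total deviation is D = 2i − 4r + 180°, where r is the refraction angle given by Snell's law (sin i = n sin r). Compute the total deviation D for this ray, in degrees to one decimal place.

138.7°

sin r = sin 55.2° / 1.336 = 0.8211/1.336 = 0.6146; r = 37.93°.
D = 2·55.2° − 4·37.93° + 180° = 110.40° − 151.70° + 180° = 138.70°.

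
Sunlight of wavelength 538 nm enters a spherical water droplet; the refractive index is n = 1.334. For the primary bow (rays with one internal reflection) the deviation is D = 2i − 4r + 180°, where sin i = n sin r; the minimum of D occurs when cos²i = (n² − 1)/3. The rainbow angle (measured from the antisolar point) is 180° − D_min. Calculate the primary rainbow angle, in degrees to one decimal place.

cos²i = (1.77956 − 1)/3 = 0.25985; i = arccos(0.50976) = 59.352°.
sin r = sin 59.352°/1.334 = 0.64492; r = 40.159°.
D_min = 2·59.352° − 4·40.159° + 180° = 138.067°.
Rainbow angle = 180° − D_min = 41.933°.

41.9°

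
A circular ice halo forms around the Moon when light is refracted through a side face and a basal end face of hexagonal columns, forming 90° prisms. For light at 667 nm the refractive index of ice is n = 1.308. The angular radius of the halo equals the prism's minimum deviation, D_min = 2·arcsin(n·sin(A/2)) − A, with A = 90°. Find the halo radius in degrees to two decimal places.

n·sin(A/2) = 1.308 × sin 45° = 1.308 × 0.7071 = 0.9249.
D_min = 2·arcsin(0.9249) − 90° = 2 × 67.653° − 90° = 45.305°.

45.31°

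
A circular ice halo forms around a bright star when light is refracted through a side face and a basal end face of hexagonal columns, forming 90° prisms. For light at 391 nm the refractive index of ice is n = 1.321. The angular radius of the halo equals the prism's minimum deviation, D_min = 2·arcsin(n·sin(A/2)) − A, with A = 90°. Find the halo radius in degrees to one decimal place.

n·sin(A/2) = 1.321 × sin 45° = 1.321 × 0.7071 = 0.9341.
D_min = 2·arcsin(0.9341) − 90° = 2 × 69.081° − 90° = 48.163°.

48.2°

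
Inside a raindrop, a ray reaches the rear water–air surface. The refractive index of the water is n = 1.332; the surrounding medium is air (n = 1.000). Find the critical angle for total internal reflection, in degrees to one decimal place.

48.7°

sin θ_c = n_air / n = 1.000 / 1.332 = 0.7508.
θ_c = arcsin(0.7508) = 48.66°.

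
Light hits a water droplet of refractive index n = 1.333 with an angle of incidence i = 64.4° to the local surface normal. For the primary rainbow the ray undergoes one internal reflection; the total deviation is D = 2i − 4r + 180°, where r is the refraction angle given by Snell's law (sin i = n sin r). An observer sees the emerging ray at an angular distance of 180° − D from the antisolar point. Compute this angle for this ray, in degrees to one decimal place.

sin r = sin 64.4° / 1.333 = 0.9018/1.333 = 0.6765; r = 42.57°.
D = 2·64.4° − 4·42.57° + 180° = 128.80° − 170.30° + 180° = 138.50°.
Angle from antisolar point = 180° − D = 41.50°.

41.5°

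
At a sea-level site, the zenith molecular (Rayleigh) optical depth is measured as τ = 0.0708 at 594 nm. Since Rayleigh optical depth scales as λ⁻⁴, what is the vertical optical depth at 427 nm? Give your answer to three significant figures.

τ(427 nm) = τ(594 nm) × (594/427)⁴ = 0.0708 × (1.3911)⁴ = 0.0708 × 3.7448 = 0.2651.

0.265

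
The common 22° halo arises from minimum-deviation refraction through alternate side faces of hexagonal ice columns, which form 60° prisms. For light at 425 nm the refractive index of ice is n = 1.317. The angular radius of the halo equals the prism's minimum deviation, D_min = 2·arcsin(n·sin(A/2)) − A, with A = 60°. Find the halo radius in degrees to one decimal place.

22.4°

n·sin(A/2) = 1.317 × sin 30° = 1.317 × 0.5000 = 0.6585.
D_min = 2·arcsin(0.6585) − 60° = 2 × 41.186° − 60° = 22.371°.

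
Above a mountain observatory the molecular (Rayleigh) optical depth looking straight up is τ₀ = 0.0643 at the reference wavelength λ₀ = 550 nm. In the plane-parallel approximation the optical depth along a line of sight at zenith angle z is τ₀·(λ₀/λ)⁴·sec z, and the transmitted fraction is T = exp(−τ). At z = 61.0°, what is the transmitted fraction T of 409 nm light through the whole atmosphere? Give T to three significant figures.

0.648

sec 61.0° = 2.0627.
τ = 0.0643 × (550/409)⁴ × 2.0627 = 0.0643 × 3.2701 × 2.0627 = 0.4337.
T = exp(−0.4337) = 0.6481.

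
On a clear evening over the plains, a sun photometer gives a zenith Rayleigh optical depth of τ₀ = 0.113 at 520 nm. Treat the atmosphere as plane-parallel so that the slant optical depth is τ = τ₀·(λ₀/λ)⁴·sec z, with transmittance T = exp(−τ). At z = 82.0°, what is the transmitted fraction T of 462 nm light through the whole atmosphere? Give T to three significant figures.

sec 82.0° = 7.1853.
τ = 0.113 × (520/462)⁴ × 7.1853 = 0.113 × 1.6049 × 7.1853 = 1.3031.
T = exp(−1.3031) = 0.2717.

0.272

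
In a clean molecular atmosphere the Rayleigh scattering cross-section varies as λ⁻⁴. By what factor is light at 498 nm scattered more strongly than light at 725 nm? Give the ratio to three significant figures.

Rayleigh scattering ∝ λ⁻⁴, so the ratio of coefficients is the inverse fourth power of the wavelength ratio.
σ(498)/σ(725) = (725/498)⁴ = (1.4558)⁴ = 4.492.

4.49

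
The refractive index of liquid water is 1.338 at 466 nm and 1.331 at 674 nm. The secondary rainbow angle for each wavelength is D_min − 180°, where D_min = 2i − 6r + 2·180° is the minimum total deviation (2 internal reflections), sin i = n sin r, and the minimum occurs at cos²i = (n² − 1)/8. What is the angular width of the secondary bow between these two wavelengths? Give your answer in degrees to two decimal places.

At 466 nm (n = 1.338): cos²i = 0.09878 → i = 71.682°, r = 45.195°, D_min = 232.193°, rainbow angle = 52.193°.
At 674 nm (n = 1.331): cos²i = 0.09645 → i = 71.907°, r = 45.575°, D_min = 230.365°, rainbow angle = 50.365°.
Angular width = |52.193° − 50.365°| = 1.828°.

1.83°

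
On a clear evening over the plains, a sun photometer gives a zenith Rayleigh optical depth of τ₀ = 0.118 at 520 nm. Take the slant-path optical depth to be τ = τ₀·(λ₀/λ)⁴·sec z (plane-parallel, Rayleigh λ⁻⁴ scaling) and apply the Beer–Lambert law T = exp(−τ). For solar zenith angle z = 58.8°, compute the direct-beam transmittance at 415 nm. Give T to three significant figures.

0.570

sec 58.8° = 1.9304.
τ = 0.118 × (520/415)⁴ × 1.9304 = 0.118 × 2.4650 × 1.9304 = 0.5615.
T = exp(−0.5615) = 0.5704.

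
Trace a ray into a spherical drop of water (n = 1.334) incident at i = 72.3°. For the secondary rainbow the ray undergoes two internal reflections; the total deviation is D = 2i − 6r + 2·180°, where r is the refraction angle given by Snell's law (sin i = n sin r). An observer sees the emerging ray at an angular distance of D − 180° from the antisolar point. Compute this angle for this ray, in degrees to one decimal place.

51.2°

sin r = sin 72.3° / 1.334 = 0.9527/1.334 = 0.7141; r = 45.57°.
D = 2·72.3° − 6·45.57° + 2·180° = 144.60° − 273.44° + 360° = 231.16°.
Angle from antisolar point = D − 180° = 51.16°.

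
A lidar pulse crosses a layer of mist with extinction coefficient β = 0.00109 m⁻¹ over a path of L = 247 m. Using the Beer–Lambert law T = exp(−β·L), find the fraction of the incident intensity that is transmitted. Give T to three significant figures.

τ = β·L = 0.00109 × 247 = 0.2692.
T = exp(−0.2692) = 0.7640.

0.764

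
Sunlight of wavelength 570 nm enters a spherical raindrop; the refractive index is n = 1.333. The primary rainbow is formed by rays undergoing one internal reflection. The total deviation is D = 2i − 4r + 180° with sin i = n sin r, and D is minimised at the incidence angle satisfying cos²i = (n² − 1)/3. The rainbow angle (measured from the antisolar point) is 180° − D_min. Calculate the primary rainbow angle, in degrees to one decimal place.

42.1°

cos²i = (1.77689 − 1)/3 = 0.25896; i = arccos(0.50888) = 59.410°.
sin r = sin 59.410°/1.333 = 0.64579; r = 40.225°.
D_min = 2·59.410° − 4·40.225° + 180° = 137.922°.
Rainbow angle = 180° − D_min = 42.078°.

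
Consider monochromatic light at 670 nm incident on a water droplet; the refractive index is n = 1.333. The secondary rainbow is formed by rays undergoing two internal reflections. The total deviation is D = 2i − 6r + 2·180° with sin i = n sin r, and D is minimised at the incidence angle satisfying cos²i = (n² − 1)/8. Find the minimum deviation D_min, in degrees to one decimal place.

230.9°

cos²i = (1.77689 − 1)/8 = 0.09711; i = arccos(0.31163) = 71.843°.
sin r = sin 71.843°/1.333 = 0.71283; r = 45.466°.
D_min = 2·71.843° − 6·45.466° + 360° = 230.891°.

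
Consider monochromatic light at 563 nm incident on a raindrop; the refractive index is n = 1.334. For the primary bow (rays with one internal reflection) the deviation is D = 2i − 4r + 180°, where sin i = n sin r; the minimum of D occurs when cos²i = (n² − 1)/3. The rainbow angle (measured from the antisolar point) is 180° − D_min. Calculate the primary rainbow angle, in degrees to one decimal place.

cos²i = (1.77956 − 1)/3 = 0.25985; i = arccos(0.50976) = 59.352°.
sin r = sin 59.352°/1.334 = 0.64492; r = 40.159°.
D_min = 2·59.352° − 4·40.159° + 180° = 138.067°.
Rainbow angle = 180° − D_min = 41.933°.

41.9°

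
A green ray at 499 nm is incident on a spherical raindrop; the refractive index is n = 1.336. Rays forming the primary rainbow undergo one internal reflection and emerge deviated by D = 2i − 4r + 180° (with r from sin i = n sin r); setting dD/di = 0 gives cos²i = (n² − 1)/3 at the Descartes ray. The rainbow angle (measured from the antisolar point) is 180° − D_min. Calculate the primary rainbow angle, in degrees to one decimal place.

41.6°

cos²i = (1.78490 − 1)/3 = 0.26163; i = arccos(0.51150) = 59.236°.
sin r = sin 59.236°/1.336 = 0.64318; r = 40.029°.
D_min = 2·59.236° − 4·40.029° + 180° = 138.356°.
Rainbow angle = 180° − D_min = 41.644°.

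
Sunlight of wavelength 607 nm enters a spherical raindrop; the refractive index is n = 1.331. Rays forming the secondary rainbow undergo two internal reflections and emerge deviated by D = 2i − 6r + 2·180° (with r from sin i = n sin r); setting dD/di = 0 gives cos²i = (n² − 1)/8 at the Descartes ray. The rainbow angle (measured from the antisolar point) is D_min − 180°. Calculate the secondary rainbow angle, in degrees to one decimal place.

50.4°

cos²i = (1.77156 − 1)/8 = 0.09645; i = arccos(0.31056) = 71.907°.
sin r = sin 71.907°/1.331 = 0.71417; r = 45.575°.
D_min = 2·71.907° − 6·45.575° + 360° = 230.365°.
Rainbow angle = D_min − 180° = 50.365°.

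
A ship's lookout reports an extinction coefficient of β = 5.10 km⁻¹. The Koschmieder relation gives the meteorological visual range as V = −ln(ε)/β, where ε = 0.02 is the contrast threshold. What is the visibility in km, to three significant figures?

V = −ln(0.02) / 5.10 = 3.912 / 5.10 = 0.7671 km.

0.767 km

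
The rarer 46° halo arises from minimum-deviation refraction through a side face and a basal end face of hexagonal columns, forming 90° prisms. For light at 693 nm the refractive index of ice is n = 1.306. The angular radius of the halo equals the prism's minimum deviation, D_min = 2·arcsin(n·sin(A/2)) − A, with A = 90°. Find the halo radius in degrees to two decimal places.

n·sin(A/2) = 1.306 × sin 45° = 1.306 × 0.7071 = 0.9235.
D_min = 2·arcsin(0.9235) − 90° = 2 × 67.440° − 90° = 44.881°.

44.88°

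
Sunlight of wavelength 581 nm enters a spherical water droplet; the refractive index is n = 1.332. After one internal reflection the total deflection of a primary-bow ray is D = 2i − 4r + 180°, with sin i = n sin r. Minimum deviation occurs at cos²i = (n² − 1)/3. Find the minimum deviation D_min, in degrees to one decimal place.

137.8°

cos²i = (1.77422 − 1)/3 = 0.25807; i = arccos(0.50801) = 59.469°.
sin r = sin 59.469°/1.332 = 0.64666; r = 40.290°.
D_min = 2·59.469° − 4·40.290° + 180° = 137.776°.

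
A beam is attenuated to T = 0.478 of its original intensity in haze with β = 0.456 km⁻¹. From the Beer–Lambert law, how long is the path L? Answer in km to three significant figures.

Beer–Lambert: T = exp(−βL) ⇒ L = −ln(T)/β = −ln(0.478)/0.456 = 0.7381/0.456 = 1.619 km.

1.62 km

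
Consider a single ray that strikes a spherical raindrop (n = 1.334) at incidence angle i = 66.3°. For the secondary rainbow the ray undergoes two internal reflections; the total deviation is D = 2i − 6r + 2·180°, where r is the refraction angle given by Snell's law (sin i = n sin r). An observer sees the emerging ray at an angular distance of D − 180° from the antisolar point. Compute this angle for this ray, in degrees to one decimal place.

sin r = sin 66.3° / 1.334 = 0.9157/1.334 = 0.6864; r = 43.35°.
D = 2·66.3° − 6·43.35° + 2·180° = 132.60° − 260.08° + 360° = 232.52°.
Angle from antisolar point = D − 180° = 52.52°.

52.5°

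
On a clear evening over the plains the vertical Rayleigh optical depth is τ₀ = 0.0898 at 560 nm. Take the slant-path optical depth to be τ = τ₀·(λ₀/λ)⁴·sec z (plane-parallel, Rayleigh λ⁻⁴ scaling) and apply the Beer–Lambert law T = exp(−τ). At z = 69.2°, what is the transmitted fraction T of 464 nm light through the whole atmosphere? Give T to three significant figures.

sec 69.2° = 2.8161.
τ = 0.0898 × (560/464)⁴ × 2.8161 = 0.0898 × 2.1217 × 2.8161 = 0.5365.
T = exp(−0.5365) = 0.5848.

0.585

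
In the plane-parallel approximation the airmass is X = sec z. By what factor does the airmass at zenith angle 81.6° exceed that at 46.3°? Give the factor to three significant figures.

X(81.6°)/X(46.3°) = sec 81.6° / sec 46.3° = cos 46.3° / cos 81.6° = 0.6909/0.1461 = 4.7294.

4.73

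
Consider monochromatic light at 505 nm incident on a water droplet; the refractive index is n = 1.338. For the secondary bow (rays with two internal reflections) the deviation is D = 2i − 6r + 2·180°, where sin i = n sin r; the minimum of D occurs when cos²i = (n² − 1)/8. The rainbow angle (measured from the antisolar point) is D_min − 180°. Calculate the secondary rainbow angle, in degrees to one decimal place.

52.2°

cos²i = (1.79024 − 1)/8 = 0.09878; i = arccos(0.31429) = 71.682°.
sin r = sin 71.682°/1.338 = 0.70951; r = 45.195°.
D_min = 2·71.682° − 6·45.195° + 360° = 232.193°.
Rainbow angle = D_min − 180° = 52.193°.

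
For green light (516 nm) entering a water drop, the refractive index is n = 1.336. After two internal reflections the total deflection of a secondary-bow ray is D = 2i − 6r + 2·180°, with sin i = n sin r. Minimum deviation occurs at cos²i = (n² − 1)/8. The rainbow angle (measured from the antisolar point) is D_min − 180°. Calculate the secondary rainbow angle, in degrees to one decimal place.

51.7°

cos²i = (1.78490 − 1)/8 = 0.09811; i = arccos(0.31323) = 71.746°.
sin r = sin 71.746°/1.336 = 0.71084; r = 45.303°.
D_min = 2·71.746° − 6·45.303° + 360° = 231.674°.
Rainbow angle = D_min − 180° = 51.674°.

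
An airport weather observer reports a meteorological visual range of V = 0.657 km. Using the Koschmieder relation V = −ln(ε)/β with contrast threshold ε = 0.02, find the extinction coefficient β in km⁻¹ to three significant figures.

β = −ln(0.02) / V = 3.912 / 0.657 = 5.9544 km⁻¹.

5.95 km⁻¹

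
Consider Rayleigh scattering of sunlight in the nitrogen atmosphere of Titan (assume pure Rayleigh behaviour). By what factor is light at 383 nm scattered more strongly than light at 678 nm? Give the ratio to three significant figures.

Rayleigh scattering ∝ λ⁻⁴, so the ratio of coefficients is the inverse fourth power of the wavelength ratio.
σ(383)/σ(678) = (678/383)⁴ = (1.7702)⁴ = 9.82.

9.82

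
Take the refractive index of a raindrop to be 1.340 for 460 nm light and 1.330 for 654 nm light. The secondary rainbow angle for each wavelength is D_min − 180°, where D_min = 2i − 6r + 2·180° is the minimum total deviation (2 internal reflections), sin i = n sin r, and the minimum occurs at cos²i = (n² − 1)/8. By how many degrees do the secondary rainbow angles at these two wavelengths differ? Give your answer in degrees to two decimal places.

At 460 nm (n = 1.340): cos²i = 0.09945 → i = 71.618°, r = 45.088°, D_min = 232.709°, rainbow angle = 52.709°.
At 654 nm (n = 1.330): cos²i = 0.09611 → i = 71.940°, r = 45.630°, D_min = 230.101°, rainbow angle = 50.101°.
Angular width = |52.709° − 50.101°| = 2.608°.

2.61°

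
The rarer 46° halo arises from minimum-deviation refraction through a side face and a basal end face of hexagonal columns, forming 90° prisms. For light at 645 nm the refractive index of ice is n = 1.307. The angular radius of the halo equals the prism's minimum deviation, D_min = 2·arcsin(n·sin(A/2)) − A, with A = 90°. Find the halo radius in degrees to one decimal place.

n·sin(A/2) = 1.307 × sin 45° = 1.307 × 0.7071 = 0.9242.
D_min = 2·arcsin(0.9242) − 90° = 2 × 67.546° − 90° = 45.093°.

45.1°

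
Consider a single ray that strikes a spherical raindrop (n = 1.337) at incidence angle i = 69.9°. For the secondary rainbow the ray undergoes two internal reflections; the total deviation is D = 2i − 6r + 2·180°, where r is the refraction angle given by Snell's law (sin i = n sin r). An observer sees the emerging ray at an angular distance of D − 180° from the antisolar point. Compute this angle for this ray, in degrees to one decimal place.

52.1°

sin r = sin 69.9° / 1.337 = 0.9391/1.337 = 0.7024; r = 44.62°.
D = 2·69.9° − 6·44.62° + 2·180° = 139.80° − 267.71° + 360° = 232.09°.
Angle from antisolar point = D − 180° = 52.09°.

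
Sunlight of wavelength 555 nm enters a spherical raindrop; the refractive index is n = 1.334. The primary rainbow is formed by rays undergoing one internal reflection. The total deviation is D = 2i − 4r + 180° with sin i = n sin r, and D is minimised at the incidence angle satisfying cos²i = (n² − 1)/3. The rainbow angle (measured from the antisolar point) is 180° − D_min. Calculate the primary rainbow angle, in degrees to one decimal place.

cos²i = (1.77956 − 1)/3 = 0.25985; i = arccos(0.50976) = 59.352°.
sin r = sin 59.352°/1.334 = 0.64492; r = 40.159°.
D_min = 2·59.352° − 4·40.159° + 180° = 138.067°.
Rainbow angle = 180° − D_min = 41.933°.

41.9°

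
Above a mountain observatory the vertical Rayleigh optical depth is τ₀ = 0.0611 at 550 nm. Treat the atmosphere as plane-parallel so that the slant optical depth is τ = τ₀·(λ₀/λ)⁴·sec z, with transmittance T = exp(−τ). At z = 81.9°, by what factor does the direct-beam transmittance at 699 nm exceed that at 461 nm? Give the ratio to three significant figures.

2.04

Airmass: sec 81.9° = 7.0972.
τ(699 nm) = 0.0611 × (550/699)⁴ × 7.0972 = 0.0611 × 0.3833 × 7.0972 = 0.1662.
τ(461 nm) = 0.0611 × (550/461)⁴ × 7.0972 = 0.0611 × 2.0260 × 7.0972 = 0.8786.
T(699)/T(461) = exp(τ_B − τ_A) = exp(0.7123) = 2.0388.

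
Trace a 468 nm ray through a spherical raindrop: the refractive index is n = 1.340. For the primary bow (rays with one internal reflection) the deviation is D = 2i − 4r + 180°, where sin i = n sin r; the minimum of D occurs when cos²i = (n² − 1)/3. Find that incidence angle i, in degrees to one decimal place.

59.0°

cos²i = (1.340² − 1)/3 = (1.79560 − 1)/3 = 0.26520.
cos i = 0.51498, so i = 59.004°.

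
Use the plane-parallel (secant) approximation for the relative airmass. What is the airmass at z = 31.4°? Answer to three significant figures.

X = sec z = 1/cos 31.4° = 1/0.8536 = 1.1716.

1.17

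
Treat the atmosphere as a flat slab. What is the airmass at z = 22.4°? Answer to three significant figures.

1.08

X = sec z = 1/cos 22.4° = 1/0.9245 = 1.0816.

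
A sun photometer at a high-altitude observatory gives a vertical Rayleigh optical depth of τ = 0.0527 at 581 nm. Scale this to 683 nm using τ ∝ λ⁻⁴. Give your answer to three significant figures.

τ(683 nm) = τ(581 nm) × (581/683)⁴ = 0.0527 × (0.8507)⁴ = 0.0527 × 0.5236 = 0.0276.

0.0276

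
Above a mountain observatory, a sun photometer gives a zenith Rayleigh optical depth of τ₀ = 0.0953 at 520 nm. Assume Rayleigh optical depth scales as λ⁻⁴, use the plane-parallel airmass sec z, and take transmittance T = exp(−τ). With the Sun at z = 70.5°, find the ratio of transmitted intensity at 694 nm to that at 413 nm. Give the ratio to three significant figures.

Airmass: sec 70.5° = 2.9957.
τ(694 nm) = 0.0953 × (520/694)⁴ × 2.9957 = 0.0953 × 0.3152 × 2.9957 = 0.0900.
τ(413 nm) = 0.0953 × (520/413)⁴ × 2.9957 = 0.0953 × 2.5131 × 2.9957 = 0.7175.
T(694)/T(413) = exp(τ_B − τ_A) = exp(0.6275) = 1.8729.

1.87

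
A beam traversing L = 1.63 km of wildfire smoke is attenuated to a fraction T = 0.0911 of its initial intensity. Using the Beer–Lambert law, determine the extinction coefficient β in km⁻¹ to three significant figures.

Beer–Lambert: T = exp(−βL) ⇒ β = −ln(T)/L = −ln(0.0911)/1.63 = 2.3958/1.63 = 1.47 km⁻¹.

1.47 km⁻¹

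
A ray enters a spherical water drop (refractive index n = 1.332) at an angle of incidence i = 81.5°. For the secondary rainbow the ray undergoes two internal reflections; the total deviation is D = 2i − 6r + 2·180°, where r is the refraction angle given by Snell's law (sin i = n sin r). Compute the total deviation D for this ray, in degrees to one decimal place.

235.3°

sin r = sin 81.5° / 1.332 = 0.9890/1.332 = 0.7425; r = 47.95°.
D = 2·81.5° − 6·47.95° + 2·180° = 163.00° − 287.67° + 360° = 235.33°.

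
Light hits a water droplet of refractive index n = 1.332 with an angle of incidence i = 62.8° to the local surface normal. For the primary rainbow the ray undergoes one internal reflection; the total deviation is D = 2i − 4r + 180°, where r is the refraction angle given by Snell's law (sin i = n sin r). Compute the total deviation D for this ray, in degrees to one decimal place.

sin r = sin 62.8° / 1.332 = 0.8894/1.332 = 0.6677; r = 41.89°.
D = 2·62.8° − 4·41.89° + 180° = 125.60° − 167.57° + 180° = 138.03°.

138.0°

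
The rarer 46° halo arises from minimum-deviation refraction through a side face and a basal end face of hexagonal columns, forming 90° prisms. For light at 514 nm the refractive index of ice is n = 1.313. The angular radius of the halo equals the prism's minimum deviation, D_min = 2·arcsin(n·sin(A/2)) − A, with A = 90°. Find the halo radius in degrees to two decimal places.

46.38°

n·sin(A/2) = 1.313 × sin 45° = 1.313 × 0.7071 = 0.9284.
D_min = 2·arcsin(0.9284) − 90° = 2 × 68.192° − 90° = 46.383°.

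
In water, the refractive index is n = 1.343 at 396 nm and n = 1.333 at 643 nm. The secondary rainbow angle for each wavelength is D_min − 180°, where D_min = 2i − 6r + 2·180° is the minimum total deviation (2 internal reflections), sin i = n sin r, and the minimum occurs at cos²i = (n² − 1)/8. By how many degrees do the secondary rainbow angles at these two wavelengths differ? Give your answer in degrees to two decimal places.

At 396 nm (n = 1.343): cos²i = 0.10046 → i = 71.522°, r = 44.928°, D_min = 233.478°, rainbow angle = 53.478°.
At 643 nm (n = 1.333): cos²i = 0.09711 → i = 71.843°, r = 45.466°, D_min = 230.891°, rainbow angle = 50.891°.
Angular width = |53.478° − 50.891°| = 2.587°.

2.59°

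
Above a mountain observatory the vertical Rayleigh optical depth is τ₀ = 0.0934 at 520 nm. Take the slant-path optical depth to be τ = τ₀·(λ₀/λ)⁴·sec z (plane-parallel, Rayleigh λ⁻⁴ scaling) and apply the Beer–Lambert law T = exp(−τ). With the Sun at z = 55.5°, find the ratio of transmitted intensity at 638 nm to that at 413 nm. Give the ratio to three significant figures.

Airmass: sec 55.5° = 1.7655.
τ(638 nm) = 0.0934 × (520/638)⁴ × 1.7655 = 0.0934 × 0.4413 × 1.7655 = 0.0728.
τ(413 nm) = 0.0934 × (520/413)⁴ × 1.7655 = 0.0934 × 2.5131 × 1.7655 = 0.4144.
T(638)/T(413) = exp(τ_B − τ_A) = exp(0.3416) = 1.4073.

1.41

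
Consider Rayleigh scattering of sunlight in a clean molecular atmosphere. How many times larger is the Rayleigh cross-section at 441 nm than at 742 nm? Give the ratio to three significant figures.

Rayleigh scattering ∝ λ⁻⁴, so the ratio of coefficients is the inverse fourth power of the wavelength ratio.
σ(441)/σ(742) = (742/441)⁴ = (1.6825)⁴ = 8.014.

8.01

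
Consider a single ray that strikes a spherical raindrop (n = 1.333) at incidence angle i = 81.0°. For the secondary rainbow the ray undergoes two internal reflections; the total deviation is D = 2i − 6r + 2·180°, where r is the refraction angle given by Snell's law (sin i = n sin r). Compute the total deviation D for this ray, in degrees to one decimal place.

sin r = sin 81.0° / 1.333 = 0.9877/1.333 = 0.7410; r = 47.81°.
D = 2·81.0° − 6·47.81° + 2·180° = 162.00° − 286.88° + 360° = 235.12°.

235.1°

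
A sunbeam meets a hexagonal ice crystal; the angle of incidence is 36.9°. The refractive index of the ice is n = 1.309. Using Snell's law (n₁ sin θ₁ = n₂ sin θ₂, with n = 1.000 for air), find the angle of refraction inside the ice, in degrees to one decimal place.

Snell: sin θ_r = sin θ_i / n = sin 36.9° / 1.309 = 0.6004 / 1.309 = 0.4587.
θ_r = arcsin(0.4587) = 27.30°.

27.3°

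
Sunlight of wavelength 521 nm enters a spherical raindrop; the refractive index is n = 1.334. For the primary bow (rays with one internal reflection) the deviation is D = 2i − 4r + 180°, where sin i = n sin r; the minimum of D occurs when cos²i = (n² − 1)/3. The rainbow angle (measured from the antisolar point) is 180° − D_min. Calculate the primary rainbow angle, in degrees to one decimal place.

41.9°

cos²i = (1.77956 − 1)/3 = 0.25985; i = arccos(0.50976) = 59.352°.
sin r = sin 59.352°/1.334 = 0.64492; r = 40.159°.
D_min = 2·59.352° − 4·40.159° + 180° = 138.067°.
Rainbow angle = 180° − D_min = 41.933°.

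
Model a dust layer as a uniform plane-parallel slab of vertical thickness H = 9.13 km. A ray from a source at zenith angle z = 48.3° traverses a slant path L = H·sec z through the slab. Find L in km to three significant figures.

13.7 km

sec z = 1/cos 48.3° = 1.5032.
L = 9.13 × 1.5032 = 13.725 km.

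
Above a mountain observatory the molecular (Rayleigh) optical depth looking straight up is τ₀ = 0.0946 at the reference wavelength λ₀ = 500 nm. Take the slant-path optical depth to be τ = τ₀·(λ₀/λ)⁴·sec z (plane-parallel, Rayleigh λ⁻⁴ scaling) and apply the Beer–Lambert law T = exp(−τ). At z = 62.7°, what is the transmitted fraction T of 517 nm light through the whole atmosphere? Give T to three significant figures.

0.835

sec 62.7° = 2.1803.
τ = 0.0946 × (500/517)⁴ × 2.1803 = 0.0946 × 0.8748 × 2.1803 = 0.1804.
T = exp(−0.1804) = 0.8349.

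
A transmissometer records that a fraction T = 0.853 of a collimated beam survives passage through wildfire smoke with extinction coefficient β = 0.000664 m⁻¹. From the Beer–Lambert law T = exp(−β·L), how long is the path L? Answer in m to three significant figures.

Beer–Lambert: T = exp(−βL) ⇒ L = −ln(T)/β = −ln(0.853)/0.000664 = 0.1590/0.000664 = 239.5 m.

239 m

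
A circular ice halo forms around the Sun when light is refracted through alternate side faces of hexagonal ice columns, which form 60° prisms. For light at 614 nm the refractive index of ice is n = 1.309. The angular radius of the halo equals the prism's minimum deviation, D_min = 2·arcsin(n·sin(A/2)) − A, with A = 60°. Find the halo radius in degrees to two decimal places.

n·sin(A/2) = 1.309 × sin 30° = 1.309 × 0.5000 = 0.6545.
D_min = 2·arcsin(0.6545) − 60° = 2 × 40.882° − 60° = 21.763°.

21.76°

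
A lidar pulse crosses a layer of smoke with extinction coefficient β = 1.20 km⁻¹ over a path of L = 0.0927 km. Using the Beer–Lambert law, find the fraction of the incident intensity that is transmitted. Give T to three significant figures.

τ = β·L = 1.20 × 0.0927 = 0.1112.
T = exp(−0.1112) = 0.8947.

0.895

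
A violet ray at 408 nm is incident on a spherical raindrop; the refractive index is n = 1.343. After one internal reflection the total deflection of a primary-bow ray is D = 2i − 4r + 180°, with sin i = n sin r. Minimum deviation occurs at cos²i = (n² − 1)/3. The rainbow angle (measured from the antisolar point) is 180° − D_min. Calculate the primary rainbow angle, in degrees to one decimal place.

cos²i = (1.80365 − 1)/3 = 0.26788; i = arccos(0.51757) = 58.830°.
sin r = sin 58.830°/1.343 = 0.63711; r = 39.577°.
D_min = 2·58.830° − 4·39.577° + 180° = 139.354°.
Rainbow angle = 180° − D_min = 40.646°.

40.6°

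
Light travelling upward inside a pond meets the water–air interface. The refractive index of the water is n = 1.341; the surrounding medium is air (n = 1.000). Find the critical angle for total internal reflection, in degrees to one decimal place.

48.2°

sin θ_c = n_air / n = 1.000 / 1.341 = 0.7457.
θ_c = arcsin(0.7457) = 48.22°.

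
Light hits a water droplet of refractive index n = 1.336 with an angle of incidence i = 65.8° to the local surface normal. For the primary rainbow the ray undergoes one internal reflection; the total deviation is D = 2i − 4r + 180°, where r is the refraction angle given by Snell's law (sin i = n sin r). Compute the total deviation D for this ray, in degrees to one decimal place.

sin r = sin 65.8° / 1.336 = 0.9121/1.336 = 0.6827; r = 43.06°.
D = 2·65.8° − 4·43.06° + 180° = 131.60° − 172.23° + 180° = 139.37°.

139.4°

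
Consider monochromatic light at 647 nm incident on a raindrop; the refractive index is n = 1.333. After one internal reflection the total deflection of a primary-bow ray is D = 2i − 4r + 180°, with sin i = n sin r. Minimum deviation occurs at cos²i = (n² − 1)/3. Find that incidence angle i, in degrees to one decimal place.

59.4°

cos²i = (1.333² − 1)/3 = (1.77689 − 1)/3 = 0.25896.
cos i = 0.50888, so i = 59.410°.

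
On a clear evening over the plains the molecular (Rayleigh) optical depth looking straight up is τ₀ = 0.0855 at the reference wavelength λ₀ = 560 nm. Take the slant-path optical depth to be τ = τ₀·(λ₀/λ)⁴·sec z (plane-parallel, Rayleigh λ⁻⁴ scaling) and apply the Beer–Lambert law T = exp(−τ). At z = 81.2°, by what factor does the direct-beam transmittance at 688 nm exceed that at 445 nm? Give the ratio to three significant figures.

3.18

Airmass: sec 81.2° = 6.5366.
τ(688 nm) = 0.0855 × (560/688)⁴ × 6.5366 = 0.0855 × 0.4389 × 6.5366 = 0.2453.
τ(445 nm) = 0.0855 × (560/445)⁴ × 6.5366 = 0.0855 × 2.5079 × 6.5366 = 1.4016.
T(688)/T(445) = exp(τ_B − τ_A) = exp(1.1563) = 3.1782.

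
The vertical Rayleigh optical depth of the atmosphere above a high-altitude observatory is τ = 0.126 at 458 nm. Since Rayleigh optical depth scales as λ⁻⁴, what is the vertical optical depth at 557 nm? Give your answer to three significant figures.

τ(557 nm) = τ(458 nm) × (458/557)⁴ = 0.126 × (0.8223)⁴ = 0.126 × 0.4571 = 0.0576.

0.0576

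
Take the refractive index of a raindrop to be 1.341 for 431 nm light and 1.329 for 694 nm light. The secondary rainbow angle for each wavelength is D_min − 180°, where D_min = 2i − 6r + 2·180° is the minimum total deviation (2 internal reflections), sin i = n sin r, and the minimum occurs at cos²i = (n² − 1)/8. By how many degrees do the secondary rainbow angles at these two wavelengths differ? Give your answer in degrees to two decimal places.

At 431 nm (n = 1.341): cos²i = 0.09979 → i = 71.586°, r = 45.034°, D_min = 232.966°, rainbow angle = 52.966°.
At 694 nm (n = 1.329): cos²i = 0.09578 → i = 71.972°, r = 45.685°, D_min = 229.837°, rainbow angle = 49.837°.
Angular width = |52.966° − 49.837°| = 3.129°.

3.13°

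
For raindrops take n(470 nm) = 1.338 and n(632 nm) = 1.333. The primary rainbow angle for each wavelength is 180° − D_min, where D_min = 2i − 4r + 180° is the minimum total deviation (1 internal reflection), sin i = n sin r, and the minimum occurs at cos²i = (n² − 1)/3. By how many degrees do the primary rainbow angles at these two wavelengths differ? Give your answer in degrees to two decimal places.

0.72°

At 470 nm (n = 1.338): cos²i = 0.26341 → i = 59.120°, r = 39.899°, D_min = 138.643°, rainbow angle = 41.357°.
At 632 nm (n = 1.333): cos²i = 0.25896 → i = 59.410°, r = 40.225°, D_min = 137.922°, rainbow angle = 42.078°.
Angular width = |41.357° − 42.078°| = 0.722°.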